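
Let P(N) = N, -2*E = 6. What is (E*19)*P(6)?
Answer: -342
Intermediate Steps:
E = -3 (E = -1/2*6 = -3)
(E*19)*P(6) = -3*19*6 = -57*6 = -342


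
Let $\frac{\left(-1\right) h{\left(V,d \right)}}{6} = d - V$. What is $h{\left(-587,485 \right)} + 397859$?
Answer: $391427$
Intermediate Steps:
$h{\left(V,d \right)} = - 6 d + 6 V$ ($h{\left(V,d \right)} = - 6 \left(d - V\right) = - 6 d + 6 V$)
$h{\left(-587,485 \right)} + 397859 = \left(\left(-6\right) 485 + 6 \left(-587\right)\right) + 397859 = \left(-2910 - 3522\right) + 397859 = -6432 + 397859 = 391427$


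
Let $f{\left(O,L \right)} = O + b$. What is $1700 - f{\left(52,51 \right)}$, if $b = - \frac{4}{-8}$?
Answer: $\frac{3295}{2} \approx 1647.5$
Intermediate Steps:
$b = \frac{1}{2}$ ($b = \left(-4\right) \left(- \frac{1}{8}\right) = \frac{1}{2} \approx 0.5$)
$f{\left(O,L \right)} = \frac{1}{2} + O$ ($f{\left(O,L \right)} = O + \frac{1}{2} = \frac{1}{2} + O$)
$1700 - f{\left(52,51 \right)} = 1700 - \left(\frac{1}{2} + 52\right) = 1700 - \frac{105}{2} = \frac{3295}{2}$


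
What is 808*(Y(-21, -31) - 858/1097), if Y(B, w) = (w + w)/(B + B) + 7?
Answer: 143216384/23037 ≈ 6216.8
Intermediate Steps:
Y(B, w) = 7 + w/B (Y(B, w) = (2*w)/((2*B)) + 7 = (2*w)*(1/(2*B)) + 7 = w/B + 7 = 7 + w/B)
808*(Y(-21, -31) - 858/1097) = 808*((7 - 31/(-21)) - 858/1097) = 808*((7 - 31*(-1/21)) - 858*1/1097) = 808*((7 + 31/21) - 858/1097) = 808*(178/21 - 858/1097) = 808*(177248/23037) = 143216384/23037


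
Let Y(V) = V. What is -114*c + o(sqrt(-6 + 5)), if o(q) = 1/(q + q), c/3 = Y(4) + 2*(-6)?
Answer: 2736 - I/2 ≈ 2736.0 - 0.5*I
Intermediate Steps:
c = -24 (c = 3*(4 + 2*(-6)) = 3*(4 - 12) = 3*(-8) = -24)
o(q) = 1/(2*q)
-114*c + o(sqrt(-6 + 5)) = -114*(-24) + 1/(2*(sqrt(-6 + 5))) = 2736 + 1/(2*(sqrt(-1))) = 2736 + 1/(2*I) = 2736 + (-I)/2 = 2736 - I/2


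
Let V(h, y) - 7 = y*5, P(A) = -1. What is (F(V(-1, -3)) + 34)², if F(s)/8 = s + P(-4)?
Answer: 1444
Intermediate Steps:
V(h, y) = 7 + 5*y (V(h, y) = 7 + y*5 = 7 + 5*y)
F(s) = -8 + 8*s (F(s) = 8*(s - 1) = 8*(-1 + s) = -8 + 8*s)
(F(V(-1, -3)) + 34)² = ((-8 + 8*(7 + 5*(-3))) + 34)² = ((-8 + 8*(7 - 15)) + 34)² = ((-8 + 8*(-8)) + 34)² = ((-8 - 64) + 34)² = (-72 + 34)² = (-38)² = 1444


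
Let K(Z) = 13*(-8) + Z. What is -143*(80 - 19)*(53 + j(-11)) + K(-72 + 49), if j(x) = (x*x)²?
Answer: -128175889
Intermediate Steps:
j(x) = x⁴ (j(x) = (x²)² = x⁴)
K(Z) = -104 + Z
-143*(80 - 19)*(53 + j(-11)) + K(-72 + 49) = -143*(80 - 19)*(53 + (-11)⁴) + (-104 + (-72 + 49)) = -8723*(53 + 14641) + (-104 - 23) = -8723*14694 - 127 = -143*896334 - 127 = -128175762 - 127 = -128175889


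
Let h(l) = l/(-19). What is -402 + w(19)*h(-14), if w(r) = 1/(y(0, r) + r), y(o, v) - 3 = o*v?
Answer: -84011/209 ≈ -401.97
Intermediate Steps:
y(o, v) = 3 + o*v
h(l) = -l/19 (h(l) = l*(-1/19) = -l/19)
w(r) = 1/(3 + r) (w(r) = 1/((3 + 0*r) + r) = 1/((3 + 0) + r) = 1/(3 + r))
-402 + w(19)*h(-14) = -402 + (-1/19*(-14))/(3 + 19) = -402 + (14/19)/22 = -402 + (1/22)*(14/19) = -402 + 7/209 = -84011/209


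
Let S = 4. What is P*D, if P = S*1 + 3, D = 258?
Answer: 1806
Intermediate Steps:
P = 7 (P = 4*1 + 3 = 4 + 3 = 7)
P*D = 7*258 = 1806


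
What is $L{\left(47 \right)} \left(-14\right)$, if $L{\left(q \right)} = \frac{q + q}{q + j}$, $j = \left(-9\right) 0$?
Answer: $-28$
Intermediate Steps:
$j = 0$
$L{\left(q \right)} = 2$ ($L{\left(q \right)} = \frac{q + q}{q + 0} = \frac{2 q}{q} = 2$)
$L{\left(47 \right)} \left(-14\right) = 2 \left(-14\right) = -28$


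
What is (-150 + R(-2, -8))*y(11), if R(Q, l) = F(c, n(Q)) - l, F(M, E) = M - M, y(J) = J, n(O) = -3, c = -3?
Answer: -1562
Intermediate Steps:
F(M, E) = 0
R(Q, l) = -l (R(Q, l) = 0 - l = -l)
(-150 + R(-2, -8))*y(11) = (-150 - 1*(-8))*11 = (-150 + 8)*11 = -142*11 = -1562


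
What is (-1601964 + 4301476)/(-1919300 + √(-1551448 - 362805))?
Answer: -5181173381600/3683714404253 - 2699512*I*√1914253/3683714404253 ≈ -1.4065 - 0.0010139*I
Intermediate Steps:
(-1601964 + 4301476)/(-1919300 + √(-1551448 - 362805)) = 2699512/(-1919300 + √(-1914253)) = 2699512/(-1919300 + I*√1914253)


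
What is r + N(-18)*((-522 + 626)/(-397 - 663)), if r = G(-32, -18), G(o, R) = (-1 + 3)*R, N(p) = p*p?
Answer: -17964/265 ≈ -67.789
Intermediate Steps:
N(p) = p**2
G(o, R) = 2*R
r = -36 (r = 2*(-18) = -36)
r + N(-18)*((-522 + 626)/(-397 - 663)) = -36 + (-18)**2*((-522 + 626)/(-397 - 663)) = -36 + 324*(104/(-1060)) = -36 + 324*(104*(-1/1060)) = -36 + 324*(-26/265) = -36 - 8424/265 = -17964/265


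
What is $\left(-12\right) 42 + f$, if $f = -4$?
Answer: $-508$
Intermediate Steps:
$\left(-12\right) 42 + f = \left(-12\right) 42 - 4 = -504 - 4 = -508$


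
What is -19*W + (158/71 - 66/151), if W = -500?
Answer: 101868672/10721 ≈ 9501.8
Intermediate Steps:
-19*W + (158/71 - 66/151) = -19*(-500) + (158/71 - 66/151) = 9500 + (158*(1/71) - 66*1/151) = 9500 + (158/71 - 66/151) = 9500 + 19172/10721 = 101868672/10721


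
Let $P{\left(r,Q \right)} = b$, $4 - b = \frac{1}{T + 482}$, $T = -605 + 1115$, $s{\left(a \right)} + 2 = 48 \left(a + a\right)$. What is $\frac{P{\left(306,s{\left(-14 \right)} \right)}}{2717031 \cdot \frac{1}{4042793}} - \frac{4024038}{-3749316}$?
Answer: $\frac{5914716503481181}{842125978199136} \approx 7.0236$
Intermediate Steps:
$s{\left(a \right)} = -2 + 96 a$ ($s{\left(a \right)} = -2 + 48 \left(a + a\right) = -2 + 48 \cdot 2 a = -2 + 96 a$)
$T = 510$
$b = \frac{3967}{992}$ ($b = 4 - \frac{1}{510 + 482} = 4 - \frac{1}{992} = \frac{3967}{992} \approx 3.999$)
$P{\left(r,Q \right)} = \frac{3967}{992}$
$\frac{P{\left(306,s{\left(-14 \right)} \right)}}{2717031 \cdot \frac{1}{4042793}} - \frac{4024038}{-3749316} = \frac{3967}{992 \cdot \frac{2717031}{4042793}} - \frac{4024038}{-3749316} = \frac{3967}{992 \cdot 2717031 \cdot \frac{1}{4042793}} - - \frac{670673}{624886} = \frac{3967}{992 \cdot \frac{2717031}{4042793}} + \frac{670673}{624886} = \frac{3967}{992} \cdot \frac{4042793}{2717031} + \frac{670673}{624886} = \frac{16037759831}{2695294752} + \frac{670673}{624886} = \frac{5914716503481181}{842125978199136}$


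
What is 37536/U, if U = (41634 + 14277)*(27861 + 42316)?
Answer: 12512/1307888749 ≈ 9.5666e-6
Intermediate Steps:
U = 3923666247 (U = 55911*70177 = 3923666247)
37536/U = 37536/3923666247 = 37536*(1/3923666247) = 12512/1307888749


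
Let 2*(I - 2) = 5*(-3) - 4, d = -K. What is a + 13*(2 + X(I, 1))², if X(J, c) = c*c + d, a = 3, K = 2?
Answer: 16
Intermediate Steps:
d = -2 (d = -1*2 = -2)
I = -15/2 (I = 2 + (5*(-3) - 4)/2 = 2 + (-15 - 4)/2 = 2 + (½)*(-19) = 2 - 19/2 = -15/2 ≈ -7.5000)
X(J, c) = -2 + c² (X(J, c) = c*c - 2 = c² - 2 = -2 + c²)
a + 13*(2 + X(I, 1))² = 3 + 13*(2 + (-2 + 1²))² = 3 + 13*(2 + (-2 + 1))² = 3 + 13*(2 - 1)² = 3 + 13*1² = 3 + 13*1 = 3 + 13 = 16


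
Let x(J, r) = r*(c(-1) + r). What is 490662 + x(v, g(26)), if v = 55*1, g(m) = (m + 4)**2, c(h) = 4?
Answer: 1304262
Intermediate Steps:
g(m) = (4 + m)**2
v = 55
x(J, r) = r*(4 + r)
490662 + x(v, g(26)) = 490662 + (4 + 26)**2*(4 + (4 + 26)**2) = 490662 + 30**2*(4 + 30**2) = 490662 + 900*(4 + 900) = 490662 + 900*904 = 490662 + 813600 = 1304262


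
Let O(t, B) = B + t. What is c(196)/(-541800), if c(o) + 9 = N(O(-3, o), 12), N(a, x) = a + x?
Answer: -7/19350 ≈ -0.00036176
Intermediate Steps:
c(o) = o (c(o) = -9 + ((o - 3) + 12) = -9 + ((-3 + o) + 12) = -9 + (9 + o) = o)
c(196)/(-541800) = 196/(-541800) = 196*(-1/541800) = -7/19350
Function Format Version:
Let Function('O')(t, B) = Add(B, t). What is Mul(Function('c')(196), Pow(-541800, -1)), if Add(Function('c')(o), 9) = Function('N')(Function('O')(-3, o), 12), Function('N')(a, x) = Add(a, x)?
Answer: Rational(-7, 19350) ≈ -0.00036176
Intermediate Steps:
Function('c')(o) = o (Function('c')(o) = Add(-9, Add(Add(o, -3), 12)) = Add(-9, Add(Add(-3, o), 12)) = Add(-9, Add(9, o)) = o)
Mul(Function('c')(196), Pow(-541800, -1)) = Mul(196, Pow(-541800, -1)) = Mul(196, Rational(-1, 541800)) = Rational(-7, 19350)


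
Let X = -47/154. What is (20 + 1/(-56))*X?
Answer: -52593/8624 ≈ -6.0984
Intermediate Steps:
X = -47/154 (X = -47*1/154 = -47/154 ≈ -0.30519)
(20 + 1/(-56))*X = (20 + 1/(-56))*(-47/154) = (20 - 1/56)*(-47/154) = (1119/56)*(-47/154) = -52593/8624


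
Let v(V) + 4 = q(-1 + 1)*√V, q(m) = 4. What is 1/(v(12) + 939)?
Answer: 935/874033 - 8*√3/874033 ≈ 0.0010539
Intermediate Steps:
v(V) = -4 + 4*√V
1/(v(12) + 939) = 1/((-4 + 4*√12) + 939) = 1/((-4 + 4*(2*√3)) + 939) = 1/((-4 + 8*√3) + 939) = 1/(935 + 8*√3)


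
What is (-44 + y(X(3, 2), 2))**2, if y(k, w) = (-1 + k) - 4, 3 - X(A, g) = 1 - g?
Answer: 2025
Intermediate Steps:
X(A, g) = 2 + g (X(A, g) = 3 - (1 - g) = 3 + (-1 + g) = 2 + g)
y(k, w) = -5 + k
(-44 + y(X(3, 2), 2))**2 = (-44 + (-5 + (2 + 2)))**2 = (-44 + (-5 + 4))**2 = (-44 - 1)**2 = (-45)**2 = 2025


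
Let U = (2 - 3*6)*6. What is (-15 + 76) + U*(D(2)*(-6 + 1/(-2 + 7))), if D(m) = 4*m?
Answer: 22577/5 ≈ 4515.4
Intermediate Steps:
U = -96 (U = (2 - 18)*6 = -16*6 = -96)
(-15 + 76) + U*(D(2)*(-6 + 1/(-2 + 7))) = (-15 + 76) - 96*4*2*(-6 + 1/(-2 + 7)) = 61 - 768*(-6 + 1/5) = 61 - 768*(-6 + ⅕) = 61 - 768*(-29)/5 = 61 - 96*(-232/5) = 61 + 22272/5 = 22577/5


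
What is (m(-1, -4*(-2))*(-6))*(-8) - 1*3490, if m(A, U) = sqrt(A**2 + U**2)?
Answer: -3490 + 48*sqrt(65) ≈ -3103.0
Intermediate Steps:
(m(-1, -4*(-2))*(-6))*(-8) - 1*3490 = (sqrt((-1)**2 + (-4*(-2))**2)*(-6))*(-8) - 1*3490 = (sqrt(1 + 8**2)*(-6))*(-8) - 3490 = (sqrt(1 + 64)*(-6))*(-8) - 3490 = (sqrt(65)*(-6))*(-8) - 3490 = -6*sqrt(65)*(-8) - 3490 = 48*sqrt(65) - 3490 = -3490 + 48*sqrt(65)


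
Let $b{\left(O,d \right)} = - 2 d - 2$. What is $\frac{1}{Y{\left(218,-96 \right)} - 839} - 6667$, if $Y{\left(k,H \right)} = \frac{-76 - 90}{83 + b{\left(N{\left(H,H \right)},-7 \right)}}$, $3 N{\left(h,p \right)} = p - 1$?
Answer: $- \frac{532500052}{79871} \approx -6667.0$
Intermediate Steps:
$N{\left(h,p \right)} = - \frac{1}{3} + \frac{p}{3}$ ($N{\left(h,p \right)} = \frac{p - 1}{3} = \frac{-1 + p}{3} = - \frac{1}{3} + \frac{p}{3}$)
$b{\left(O,d \right)} = -2 - 2 d$
$Y{\left(k,H \right)} = - \frac{166}{95}$ ($Y{\left(k,H \right)} = \frac{-76 - 90}{83 - -12} = - \frac{166}{83 + \left(-2 + 14\right)} = - \frac{166}{83 + 12} = - \frac{166}{95}$)
$\frac{1}{Y{\left(218,-96 \right)} - 839} - 6667 = \frac{1}{- \frac{166}{95} - 839} - 6667 = \frac{1}{- \frac{79871}{95}} - 6667 = - \frac{95}{79871} - 6667 = - \frac{532500052}{79871}$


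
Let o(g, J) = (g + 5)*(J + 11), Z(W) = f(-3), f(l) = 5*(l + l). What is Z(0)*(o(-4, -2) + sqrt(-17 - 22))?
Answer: -270 - 30*I*sqrt(39) ≈ -270.0 - 187.35*I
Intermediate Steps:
f(l) = 10*l (f(l) = 5*(2*l) = 10*l)
Z(W) = -30 (Z(W) = 10*(-3) = -30)
o(g, J) = (5 + g)*(11 + J)
Z(0)*(o(-4, -2) + sqrt(-17 - 22)) = -30*((55 + 5*(-2) + 11*(-4) - 2*(-4)) + sqrt(-17 - 22)) = -30*((55 - 10 - 44 + 8) + sqrt(-39)) = -30*(9 + I*sqrt(39)) = -270 - 30*I*sqrt(39)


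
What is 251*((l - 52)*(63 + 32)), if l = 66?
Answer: 333830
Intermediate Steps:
251*((l - 52)*(63 + 32)) = 251*((66 - 52)*(63 + 32)) = 251*(14*95) = 251*1330 = 333830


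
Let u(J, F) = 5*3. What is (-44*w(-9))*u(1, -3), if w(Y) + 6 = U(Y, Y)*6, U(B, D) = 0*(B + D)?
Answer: 3960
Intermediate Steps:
U(B, D) = 0
u(J, F) = 15
w(Y) = -6 (w(Y) = -6 + 0*6 = -6 + 0 = -6)
(-44*w(-9))*u(1, -3) = -44*(-6)*15 = 264*15 = 3960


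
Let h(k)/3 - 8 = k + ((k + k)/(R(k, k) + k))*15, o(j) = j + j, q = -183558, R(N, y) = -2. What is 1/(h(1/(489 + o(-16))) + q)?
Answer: -417241/76577948085 ≈ -5.4486e-6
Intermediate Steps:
o(j) = 2*j
h(k) = 24 + 3*k + 90*k/(-2 + k) (h(k) = 24 + 3*(k + ((k + k)/(-2 + k))*15) = 24 + 3*(k + ((2*k)/(-2 + k))*15) = 24 + 3*(k + (2*k/(-2 + k))*15) = 24 + 3*(k + 30*k/(-2 + k)) = 24 + (3*k + 90*k/(-2 + k)) = 24 + 3*k + 90*k/(-2 + k))
1/(h(1/(489 + o(-16))) + q) = 1/(3*(-16 + (1/(489 + 2*(-16)))² + 36/(489 + 2*(-16)))/(-2 + 1/(489 + 2*(-16))) - 183558) = 1/(3*(-16 + (1/(489 - 32))² + 36/(489 - 32))/(-2 + 1/(489 - 32)) - 183558) = 1/(3*(-16 + (1/457)² + 36/457)/(-2 + 1/457) - 183558) = 1/(3*(-16 + (1/457)² + 36*(1/457))/(-2 + 1/457) - 183558) = 1/(3*(-16 + 1/208849 + 36/457)/(-913/457) - 183558) = 1/(3*(-457/913)*(-3325131/208849) - 183558) = 1/(9975393/417241 - 183558) = 1/(-76577948085/417241) = -417241/76577948085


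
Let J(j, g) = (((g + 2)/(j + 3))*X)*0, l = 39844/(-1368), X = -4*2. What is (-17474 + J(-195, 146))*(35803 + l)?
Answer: -106894268105/171 ≈ -6.2511e+8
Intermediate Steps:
X = -8
l = -9961/342 (l = 39844*(-1/1368) = -9961/342 ≈ -29.126)
J(j, g) = 0 (J(j, g) = (((g + 2)/(j + 3))*(-8))*0 = (((2 + g)/(3 + j))*(-8))*0 = -8*(2 + g)/(3 + j)*0 = 0)
(-17474 + J(-195, 146))*(35803 + l) = (-17474 + 0)*(35803 - 9961/342) = -17474*12234665/342 = -106894268105/171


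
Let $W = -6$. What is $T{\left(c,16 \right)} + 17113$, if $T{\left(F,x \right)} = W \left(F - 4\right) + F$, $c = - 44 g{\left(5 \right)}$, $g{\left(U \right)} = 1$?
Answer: $17357$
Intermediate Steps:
$c = -44$ ($c = \left(-44\right) 1 = -44$)
$T{\left(F,x \right)} = 24 - 5 F$ ($T{\left(F,x \right)} = - 6 \left(F - 4\right) + F = - 6 \left(-4 + F\right) + F = \left(24 - 6 F\right) + F = 24 - 5 F$)
$T{\left(c,16 \right)} + 17113 = \left(24 - -220\right) + 17113 = \left(24 + 220\right) + 17113 = 244 + 17113 = 17357$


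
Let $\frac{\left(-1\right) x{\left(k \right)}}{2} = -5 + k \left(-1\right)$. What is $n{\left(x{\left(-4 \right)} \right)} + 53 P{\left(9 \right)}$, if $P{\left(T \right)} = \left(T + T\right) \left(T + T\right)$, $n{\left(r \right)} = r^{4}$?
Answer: $17188$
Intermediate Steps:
$x{\left(k \right)} = 10 + 2 k$ ($x{\left(k \right)} = - 2 \left(-5 + k \left(-1\right)\right) = - 2 \left(-5 - k\right) = 10 + 2 k$)
$P{\left(T \right)} = 4 T^{2}$ ($P{\left(T \right)} = 2 T 2 T = 4 T^{2}$)
$n{\left(x{\left(-4 \right)} \right)} + 53 P{\left(9 \right)} = \left(10 + 2 \left(-4\right)\right)^{4} + 53 \cdot 4 \cdot 9^{2} = \left(10 - 8\right)^{4} + 53 \cdot 4 \cdot 81 = 2^{4} + 53 \cdot 324 = 16 + 17172 = 17188$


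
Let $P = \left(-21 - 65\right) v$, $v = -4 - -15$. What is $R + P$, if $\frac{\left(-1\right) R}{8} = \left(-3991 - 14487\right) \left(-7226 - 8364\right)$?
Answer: $-2304577106$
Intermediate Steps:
$v = 11$ ($v = -4 + 15 = 11$)
$R = -2304576160$ ($R = - 8 \left(-3991 - 14487\right) \left(-7226 - 8364\right) = - 8 \left(\left(-18478\right) \left(-15590\right)\right) = \left(-8\right) 288072020 = -2304576160$)
$P = -946$ ($P = \left(-21 - 65\right) 11 = \left(-86\right) 11 = -946$)
$R + P = -2304576160 - 946 = -2304577106$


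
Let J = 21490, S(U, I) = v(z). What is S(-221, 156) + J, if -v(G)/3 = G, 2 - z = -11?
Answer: 21451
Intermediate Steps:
z = 13 (z = 2 - 1*(-11) = 2 + 11 = 13)
v(G) = -3*G
S(U, I) = -39 (S(U, I) = -3*13 = -39)
S(-221, 156) + J = -39 + 21490 = 21451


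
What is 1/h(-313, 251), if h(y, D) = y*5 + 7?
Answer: -1/1558 ≈ -0.00064185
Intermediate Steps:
h(y, D) = 7 + 5*y (h(y, D) = 5*y + 7 = 7 + 5*y)
1/h(-313, 251) = 1/(7 + 5*(-313)) = 1/(7 - 1565) = 1/(-1558) = -1/1558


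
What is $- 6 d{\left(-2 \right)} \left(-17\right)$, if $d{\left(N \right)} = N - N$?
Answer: $0$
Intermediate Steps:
$d{\left(N \right)} = 0$
$- 6 d{\left(-2 \right)} \left(-17\right) = \left(-6\right) 0 \left(-17\right) = 0 \left(-17\right) = 0$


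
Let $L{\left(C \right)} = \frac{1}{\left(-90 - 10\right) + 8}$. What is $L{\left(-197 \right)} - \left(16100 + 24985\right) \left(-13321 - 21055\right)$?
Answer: $\frac{129935092319}{92} \approx 1.4123 \cdot 10^{9}$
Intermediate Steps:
$L{\left(C \right)} = - \frac{1}{92}$ ($L{\left(C \right)} = \frac{1}{\left(-90 - 10\right) + 8} = \frac{1}{-100 + 8} = \frac{1}{-92} = - \frac{1}{92}$)
$L{\left(-197 \right)} - \left(16100 + 24985\right) \left(-13321 - 21055\right) = - \frac{1}{92} - \left(16100 + 24985\right) \left(-13321 - 21055\right) = - \frac{1}{92} - 41085 \left(-34376\right) = - \frac{1}{92} - -1412337960 = - \frac{1}{92} + 1412337960 = \frac{129935092319}{92}$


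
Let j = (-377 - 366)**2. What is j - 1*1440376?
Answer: -888327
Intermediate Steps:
j = 552049 (j = (-743)**2 = 552049)
j - 1*1440376 = 552049 - 1*1440376 = 552049 - 1440376 = -888327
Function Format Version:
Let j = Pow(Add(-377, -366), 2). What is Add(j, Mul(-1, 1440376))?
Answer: -888327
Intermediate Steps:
j = 552049 (j = Pow(-743, 2) = 552049)
Add(j, Mul(-1, 1440376)) = Add(552049, Mul(-1, 1440376)) = Add(552049, -1440376) = -888327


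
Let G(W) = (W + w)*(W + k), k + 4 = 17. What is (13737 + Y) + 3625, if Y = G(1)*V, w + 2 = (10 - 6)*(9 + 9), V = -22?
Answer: -4506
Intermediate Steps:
k = 13 (k = -4 + 17 = 13)
w = 70 (w = -2 + (10 - 6)*(9 + 9) = -2 + 4*18 = -2 + 72 = 70)
G(W) = (13 + W)*(70 + W) (G(W) = (W + 70)*(W + 13) = (70 + W)*(13 + W) = (13 + W)*(70 + W))
Y = -21868 (Y = (910 + 1² + 83*1)*(-22) = (910 + 1 + 83)*(-22) = 994*(-22) = -21868)
(13737 + Y) + 3625 = (13737 - 21868) + 3625 = -8131 + 3625 = -4506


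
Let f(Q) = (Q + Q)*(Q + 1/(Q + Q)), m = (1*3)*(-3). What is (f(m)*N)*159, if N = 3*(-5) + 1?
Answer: -362838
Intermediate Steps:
m = -9 (m = 3*(-3) = -9)
f(Q) = 2*Q*(Q + 1/(2*Q)) (f(Q) = (2*Q)*(Q + 1/(2*Q)) = 2*Q*(Q + 1/(2*Q)))
N = -14 (N = -15 + 1 = -14)
(f(m)*N)*159 = ((1 + 2*(-9)²)*(-14))*159 = ((1 + 2*81)*(-14))*159 = ((1 + 162)*(-14))*159 = (163*(-14))*159 = -2282*159 = -362838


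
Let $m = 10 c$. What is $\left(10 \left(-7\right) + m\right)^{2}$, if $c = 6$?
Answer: $100$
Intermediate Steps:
$m = 60$ ($m = 10 \cdot 6 = 60$)
$\left(10 \left(-7\right) + m\right)^{2} = \left(10 \left(-7\right) + 60\right)^{2} = \left(-70 + 60\right)^{2} = \left(-10\right)^{2} = 100$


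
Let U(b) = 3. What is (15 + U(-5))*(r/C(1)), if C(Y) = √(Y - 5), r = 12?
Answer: -108*I ≈ -108.0*I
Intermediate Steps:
C(Y) = √(-5 + Y)
(15 + U(-5))*(r/C(1)) = (15 + 3)*(12/(√(-5 + 1))) = 18*(12/(√(-4))) = 18*(12/((2*I))) = 18*(12*(-I/2)) = 18*(-6*I) = -108*I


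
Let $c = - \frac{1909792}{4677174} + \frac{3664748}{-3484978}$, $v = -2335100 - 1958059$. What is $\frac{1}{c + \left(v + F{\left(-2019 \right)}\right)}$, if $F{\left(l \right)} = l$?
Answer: $- \frac{4074962123043}{17502693610789378336} \approx -2.3282 \cdot 10^{-7}$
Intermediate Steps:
$v = -4293159$ ($v = -2335100 - 1958059 = -4293159$)
$c = - \frac{5949061791682}{4074962123043}$ ($c = \left(-1909792\right) \frac{1}{4677174} + 3664748 \left(- \frac{1}{3484978}\right) = - \frac{954896}{2338587} - \frac{1832374}{1742489} = - \frac{5949061791682}{4074962123043} \approx -1.4599$)
$\frac{1}{c + \left(v + F{\left(-2019 \right)}\right)} = \frac{1}{- \frac{5949061791682}{4074962123043} - 4295178} = \frac{1}{- \frac{17502693610789378336}{4074962123043}} = - \frac{4074962123043}{17502693610789378336}$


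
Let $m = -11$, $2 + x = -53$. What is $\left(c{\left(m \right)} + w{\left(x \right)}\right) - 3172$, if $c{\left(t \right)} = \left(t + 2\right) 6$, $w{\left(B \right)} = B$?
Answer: $-3281$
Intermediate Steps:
$x = -55$ ($x = -2 - 53 = -55$)
$c{\left(t \right)} = 12 + 6 t$ ($c{\left(t \right)} = \left(2 + t\right) 6 = 12 + 6 t$)
$\left(c{\left(m \right)} + w{\left(x \right)}\right) - 3172 = \left(\left(12 + 6 \left(-11\right)\right) - 55\right) - 3172 = \left(\left(12 - 66\right) - 55\right) - 3172 = \left(-54 - 55\right) - 3172 = -109 - 3172 = -3281$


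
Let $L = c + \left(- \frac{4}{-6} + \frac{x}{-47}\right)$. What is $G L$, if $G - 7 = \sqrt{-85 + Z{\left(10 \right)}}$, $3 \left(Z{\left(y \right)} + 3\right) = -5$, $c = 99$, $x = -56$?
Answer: $\frac{99547}{141} + \frac{14221 i \sqrt{807}}{423} \approx 706.01 + 955.05 i$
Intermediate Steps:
$Z{\left(y \right)} = - \frac{14}{3}$ ($Z{\left(y \right)} = -3 + \frac{1}{3} \left(-5\right) = -3 - \frac{5}{3} = - \frac{14}{3}$)
$G = 7 + \frac{i \sqrt{807}}{3}$ ($G = 7 + \sqrt{-85 - \frac{14}{3}} = 7 + \sqrt{- \frac{269}{3}} = 7 + \frac{i \sqrt{807}}{3} \approx 7.0 + 9.4693 i$)
$L = \frac{14221}{141}$ ($L = 99 - \left(- \frac{56}{47} - \frac{2}{3}\right) = 99 - - \frac{262}{141} = 99 + \left(\frac{2}{3} + \frac{56}{47}\right) = 99 + \frac{262}{141} = \frac{14221}{141} \approx 100.86$)
$G L = \left(7 + \frac{i \sqrt{807}}{3}\right) \frac{14221}{141} = \frac{99547}{141} + \frac{14221 i \sqrt{807}}{423}$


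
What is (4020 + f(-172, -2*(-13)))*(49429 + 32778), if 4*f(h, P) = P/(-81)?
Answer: 53535417989/162 ≈ 3.3047e+8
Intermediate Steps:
f(h, P) = -P/324 (f(h, P) = (P/(-81))/4 = (P*(-1/81))/4 = (-P/81)/4 = -P/324)
(4020 + f(-172, -2*(-13)))*(49429 + 32778) = (4020 - (-1)*(-13)/162)*(49429 + 32778) = (4020 - 1/324*26)*82207 = (4020 - 13/162)*82207 = (651227/162)*82207 = 53535417989/162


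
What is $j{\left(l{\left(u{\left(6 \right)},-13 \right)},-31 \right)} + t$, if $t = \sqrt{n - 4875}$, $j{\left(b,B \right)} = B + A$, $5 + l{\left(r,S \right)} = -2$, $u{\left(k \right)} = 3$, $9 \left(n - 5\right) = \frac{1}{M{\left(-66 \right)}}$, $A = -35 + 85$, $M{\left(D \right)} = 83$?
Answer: $19 + \frac{i \sqrt{301944787}}{249} \approx 19.0 + 69.785 i$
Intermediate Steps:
$A = 50$
$n = \frac{3736}{747}$ ($n = 5 + \frac{1}{9 \cdot 83} = 5 + \frac{1}{9} \cdot \frac{1}{83} = 5 + \frac{1}{747} = \frac{3736}{747} \approx 5.0013$)
$l{\left(r,S \right)} = -7$ ($l{\left(r,S \right)} = -5 - 2 = -7$)
$j{\left(b,B \right)} = 50 + B$ ($j{\left(b,B \right)} = B + 50 = 50 + B$)
$t = \frac{i \sqrt{301944787}}{249}$ ($t = \sqrt{\frac{3736}{747} - 4875} = \sqrt{- \frac{3637889}{747}} = \frac{i \sqrt{301944787}}{249} \approx 69.785 i$)
$j{\left(l{\left(u{\left(6 \right)},-13 \right)},-31 \right)} + t = \left(50 - 31\right) + \frac{i \sqrt{301944787}}{249} = 19 + \frac{i \sqrt{301944787}}{249}$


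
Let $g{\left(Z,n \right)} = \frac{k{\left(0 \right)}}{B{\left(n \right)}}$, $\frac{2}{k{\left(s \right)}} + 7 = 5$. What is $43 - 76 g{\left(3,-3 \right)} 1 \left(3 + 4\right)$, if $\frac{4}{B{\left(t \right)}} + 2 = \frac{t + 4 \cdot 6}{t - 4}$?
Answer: $-622$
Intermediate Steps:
$k{\left(s \right)} = -1$ ($k{\left(s \right)} = \frac{2}{-7 + 5} = \frac{2}{-2} = 2 \left(- \frac{1}{2}\right) = -1$)
$B{\left(t \right)} = \frac{4}{-2 + \frac{24 + t}{-4 + t}}$ ($B{\left(t \right)} = \frac{4}{-2 + \frac{t + 4 \cdot 6}{t - 4}} = \frac{4}{-2 + \frac{t + 24}{-4 + t}} = \frac{4}{-2 + \frac{24 + t}{-4 + t}}$)
$g{\left(Z,n \right)} = - \frac{-32 + n}{4 \left(4 - n\right)}$ ($g{\left(Z,n \right)} = - \frac{1}{4 \frac{1}{-32 + n} \left(4 - n\right)} = - \frac{-32 + n}{4 \left(4 - n\right)}$)
$43 - 76 g{\left(3,-3 \right)} 1 \left(3 + 4\right) = 43 - 76 \frac{-32 - 3}{4 \left(-4 - 3\right)} 1 \left(3 + 4\right) = 43 - 76 \cdot \frac{1}{4} \frac{1}{-7} \left(-35\right) 1 \cdot 7 = 43 - 76 \cdot \frac{1}{4} \left(- \frac{1}{7}\right) \left(-35\right) 1 \cdot 7 = 43 - 76 \cdot \frac{5}{4} \cdot 1 \cdot 7 = 43 - 76 \cdot \frac{5}{4} \cdot 7 = 43 - 665 = -622$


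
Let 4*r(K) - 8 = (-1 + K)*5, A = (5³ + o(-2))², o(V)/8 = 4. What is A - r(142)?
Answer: 97883/4 ≈ 24471.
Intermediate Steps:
o(V) = 32 (o(V) = 8*4 = 32)
A = 24649 (A = (5³ + 32)² = (125 + 32)² = 157² = 24649)
r(K) = ¾ + 5*K/4 (r(K) = 2 + ((-1 + K)*5)/4 = 2 + (-5 + 5*K)/4 = 2 + (-5/4 + 5*K/4) = ¾ + 5*K/4)
A - r(142) = 24649 - (¾ + (5/4)*142) = 24649 - (¾ + 355/2) = 24649 - 1*713/4 = 24649 - 713/4 = 97883/4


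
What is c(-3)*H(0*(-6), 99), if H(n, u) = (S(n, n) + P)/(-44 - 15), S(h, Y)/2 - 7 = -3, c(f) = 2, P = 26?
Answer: -68/59 ≈ -1.1525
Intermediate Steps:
S(h, Y) = 8 (S(h, Y) = 14 + 2*(-3) = 14 - 6 = 8)
H(n, u) = -34/59 (H(n, u) = (8 + 26)/(-44 - 15) = 34/(-59) = 34*(-1/59) = -34/59)
c(-3)*H(0*(-6), 99) = 2*(-34/59) = -68/59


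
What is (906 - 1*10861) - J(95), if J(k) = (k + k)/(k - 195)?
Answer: -99531/10 ≈ -9953.1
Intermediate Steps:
J(k) = 2*k/(-195 + k) (J(k) = (2*k)/(-195 + k) = 2*k/(-195 + k))
(906 - 1*10861) - J(95) = (906 - 1*10861) - 2*95/(-195 + 95) = (906 - 10861) - 2*95/(-100) = -9955 - 2*95*(-1)/100 = -9955 - 1*(-19/10) = -9955 + 19/10 = -99531/10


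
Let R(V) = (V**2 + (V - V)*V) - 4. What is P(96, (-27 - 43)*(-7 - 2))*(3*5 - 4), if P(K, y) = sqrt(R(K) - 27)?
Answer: 11*sqrt(9185) ≈ 1054.2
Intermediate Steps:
R(V) = -4 + V**2 (R(V) = (V**2 + 0*V) - 4 = (V**2 + 0) - 4 = V**2 - 4 = -4 + V**2)
P(K, y) = sqrt(-31 + K**2) (P(K, y) = sqrt((-4 + K**2) - 27) = sqrt(-31 + K**2))
P(96, (-27 - 43)*(-7 - 2))*(3*5 - 4) = sqrt(-31 + 96**2)*(3*5 - 4) = sqrt(-31 + 9216)*(15 - 4) = sqrt(9185)*11 = 11*sqrt(9185)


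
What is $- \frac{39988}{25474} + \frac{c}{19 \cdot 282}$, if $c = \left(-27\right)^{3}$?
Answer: $- \frac{2537803}{484006} \approx -5.2433$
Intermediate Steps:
$c = -19683$
$- \frac{39988}{25474} + \frac{c}{19 \cdot 282} = - \frac{39988}{25474} - \frac{19683}{19 \cdot 282} = \left(-39988\right) \frac{1}{25474} - \frac{19683}{5358} = - \frac{19994}{12737} - \frac{6561}{1786} = - \frac{2537803}{484006}$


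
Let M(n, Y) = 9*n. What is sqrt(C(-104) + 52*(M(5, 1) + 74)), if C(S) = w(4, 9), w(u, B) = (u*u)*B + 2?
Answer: sqrt(6334) ≈ 79.586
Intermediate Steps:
w(u, B) = 2 + B*u**2 (w(u, B) = u**2*B + 2 = B*u**2 + 2 = 2 + B*u**2)
C(S) = 146 (C(S) = 2 + 9*4**2 = 2 + 9*16 = 2 + 144 = 146)
sqrt(C(-104) + 52*(M(5, 1) + 74)) = sqrt(146 + 52*(9*5 + 74)) = sqrt(146 + 52*(45 + 74)) = sqrt(146 + 52*119) = sqrt(146 + 6188) = sqrt(6334)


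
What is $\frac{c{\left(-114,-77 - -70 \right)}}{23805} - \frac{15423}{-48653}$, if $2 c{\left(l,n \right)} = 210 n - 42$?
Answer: $\frac{36706983}{128687185} \approx 0.28524$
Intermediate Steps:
$c{\left(l,n \right)} = -21 + 105 n$ ($c{\left(l,n \right)} = \frac{210 n - 42}{2} = \frac{-42 + 210 n}{2} = -21 + 105 n$)
$\frac{c{\left(-114,-77 - -70 \right)}}{23805} - \frac{15423}{-48653} = \frac{-21 + 105 \left(-77 - -70\right)}{23805} - \frac{15423}{-48653} = \left(-21 + 105 \left(-77 + 70\right)\right) \frac{1}{23805} - - \frac{15423}{48653} = \left(-21 + 105 \left(-7\right)\right) \frac{1}{23805} + \frac{15423}{48653} = \left(-21 - 735\right) \frac{1}{23805} + \frac{15423}{48653} = \left(-756\right) \frac{1}{23805} + \frac{15423}{48653} = - \frac{84}{2645} + \frac{15423}{48653} = \frac{36706983}{128687185}$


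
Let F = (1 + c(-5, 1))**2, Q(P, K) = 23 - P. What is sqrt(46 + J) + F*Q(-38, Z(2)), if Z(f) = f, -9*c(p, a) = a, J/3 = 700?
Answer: 3904/81 + sqrt(2146) ≈ 94.522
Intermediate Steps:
J = 2100 (J = 3*700 = 2100)
c(p, a) = -a/9
F = 64/81 (F = (1 - 1/9*1)**2 = (1 - 1/9)**2 = (8/9)**2 = 64/81 ≈ 0.79012)
sqrt(46 + J) + F*Q(-38, Z(2)) = sqrt(46 + 2100) + 64*(23 - 1*(-38))/81 = sqrt(2146) + 64*(23 + 38)/81 = sqrt(2146) + (64/81)*61 = sqrt(2146) + 3904/81 = 3904/81 + sqrt(2146)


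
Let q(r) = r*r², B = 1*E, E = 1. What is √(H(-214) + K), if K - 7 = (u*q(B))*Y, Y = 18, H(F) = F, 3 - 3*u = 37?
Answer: I*√411 ≈ 20.273*I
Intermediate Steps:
u = -34/3 (u = 1 - ⅓*37 = 1 - 37/3 = -34/3 ≈ -11.333)
B = 1 (B = 1*1 = 1)
q(r) = r³
K = -197 (K = 7 - 34/3*1³*18 = 7 - 34/3*1*18 = 7 - 34/3*18 = 7 - 204 = -197)
√(H(-214) + K) = √(-214 - 197) = √(-411) = I*√411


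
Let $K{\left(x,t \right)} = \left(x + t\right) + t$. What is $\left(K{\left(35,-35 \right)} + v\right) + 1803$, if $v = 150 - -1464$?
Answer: $3382$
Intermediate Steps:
$K{\left(x,t \right)} = x + 2 t$ ($K{\left(x,t \right)} = \left(t + x\right) + t = x + 2 t$)
$v = 1614$ ($v = 150 + 1464 = 1614$)
$\left(K{\left(35,-35 \right)} + v\right) + 1803 = \left(\left(35 + 2 \left(-35\right)\right) + 1614\right) + 1803 = \left(\left(35 - 70\right) + 1614\right) + 1803 = \left(-35 + 1614\right) + 1803 = 1579 + 1803 = 3382$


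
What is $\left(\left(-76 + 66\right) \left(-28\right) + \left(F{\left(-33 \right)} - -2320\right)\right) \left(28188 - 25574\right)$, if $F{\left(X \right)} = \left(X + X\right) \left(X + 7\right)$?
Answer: $11282024$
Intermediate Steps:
$F{\left(X \right)} = 2 X \left(7 + X\right)$
$\left(\left(-76 + 66\right) \left(-28\right) + \left(F{\left(-33 \right)} - -2320\right)\right) \left(28188 - 25574\right) = \left(\left(-76 + 66\right) \left(-28\right) + \left(2 \left(-33\right) \left(7 - 33\right) - -2320\right)\right) \left(28188 - 25574\right) = \left(\left(-10\right) \left(-28\right) + \left(2 \left(-33\right) \left(-26\right) + 2320\right)\right) 2614 = \left(280 + \left(1716 + 2320\right)\right) 2614 = \left(280 + 4036\right) 2614 = 4316 \cdot 2614 = 11282024$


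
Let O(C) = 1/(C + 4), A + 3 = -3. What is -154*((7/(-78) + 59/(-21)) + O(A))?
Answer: 20416/39 ≈ 523.49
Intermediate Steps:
A = -6 (A = -3 - 3 = -6)
O(C) = 1/(4 + C)
-154*((7/(-78) + 59/(-21)) + O(A)) = -154*((7/(-78) + 59/(-21)) + 1/(4 - 6)) = -154*((7*(-1/78) + 59*(-1/21)) + 1/(-2)) = -154*((-7/78 - 59/21) - 1/2) = -154*(-1583/546 - 1/2) = -154*(-928/273) = 20416/39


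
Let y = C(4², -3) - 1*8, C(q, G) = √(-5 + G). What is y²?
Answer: 56 - 32*I*√2 ≈ 56.0 - 45.255*I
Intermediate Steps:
y = -8 + 2*I*√2 (y = √(-5 - 3) - 1*8 = √(-8) - 8 = 2*I*√2 - 8 = -8 + 2*I*√2 ≈ -8.0 + 2.8284*I)
y² = (-8 + 2*I*√2)²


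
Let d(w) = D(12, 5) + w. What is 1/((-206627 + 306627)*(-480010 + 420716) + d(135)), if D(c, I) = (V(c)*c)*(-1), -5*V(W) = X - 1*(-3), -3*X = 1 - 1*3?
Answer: -5/29646999281 ≈ -1.6865e-10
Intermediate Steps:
X = ⅔ (X = -(1 - 1*3)/3 = -(1 - 3)/3 = -⅓*(-2) = ⅔ ≈ 0.66667)
V(W) = -11/15 (V(W) = -(⅔ - 1*(-3))/5 = -(⅔ + 3)/5 = -⅕*11/3 = -11/15)
D(c, I) = 11*c/15 (D(c, I) = -11*c/15*(-1) = 11*c/15)
d(w) = 44/5 + w (d(w) = (11/15)*12 + w = 44/5 + w)
1/((-206627 + 306627)*(-480010 + 420716) + d(135)) = 1/((-206627 + 306627)*(-480010 + 420716) + (44/5 + 135)) = 1/(100000*(-59294) + 719/5) = 1/(-5929400000 + 719/5) = 1/(-29646999281/5) = -5/29646999281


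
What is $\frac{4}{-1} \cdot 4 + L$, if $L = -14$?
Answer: $-30$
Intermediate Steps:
$\frac{4}{-1} \cdot 4 + L = \frac{4}{-1} \cdot 4 - 14 = 4 \left(-1\right) 4 - 14 = \left(-4\right) 4 - 14 = -16 - 14 = -30$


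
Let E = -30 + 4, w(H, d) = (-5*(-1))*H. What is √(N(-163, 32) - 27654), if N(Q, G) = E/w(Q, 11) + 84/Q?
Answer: 2*I*√4592199815/815 ≈ 166.3*I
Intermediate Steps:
w(H, d) = 5*H
E = -26
N(Q, G) = 394/(5*Q) (N(Q, G) = -26*1/(5*Q) + 84/Q = -26/(5*Q) + 84/Q = 394/(5*Q))
√(N(-163, 32) - 27654) = √((394/5)/(-163) - 27654) = √((394/5)*(-1/163) - 27654) = √(-394/815 - 27654) = √(-22538404/815) = 2*I*√4592199815/815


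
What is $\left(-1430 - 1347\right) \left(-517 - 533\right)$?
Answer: $2915850$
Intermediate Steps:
$\left(-1430 - 1347\right) \left(-517 - 533\right) = - 2777 \left(-517 - 533\right) = \left(-2777\right) \left(-1050\right) = 2915850$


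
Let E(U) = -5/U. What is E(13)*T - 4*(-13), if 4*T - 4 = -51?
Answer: 2939/52 ≈ 56.519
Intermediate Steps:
T = -47/4 (T = 1 + (¼)*(-51) = 1 - 51/4 = -47/4 ≈ -11.750)
E(13)*T - 4*(-13) = -5/13*(-47/4) - 4*(-13) = -5*1/13*(-47/4) + 52 = -5/13*(-47/4) + 52 = 235/52 + 52 = 2939/52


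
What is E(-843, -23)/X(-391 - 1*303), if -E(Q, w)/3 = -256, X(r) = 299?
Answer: 768/299 ≈ 2.5686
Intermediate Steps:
E(Q, w) = 768 (E(Q, w) = -3*(-256) = 768)
E(-843, -23)/X(-391 - 1*303) = 768/299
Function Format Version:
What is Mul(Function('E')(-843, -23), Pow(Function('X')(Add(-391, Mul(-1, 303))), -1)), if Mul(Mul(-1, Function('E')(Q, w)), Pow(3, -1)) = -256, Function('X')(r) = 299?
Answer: Rational(768, 299) ≈ 2.5686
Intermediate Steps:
Function('E')(Q, w) = 768 (Function('E')(Q, w) = Mul(-3, -256) = 768)
Mul(Function('E')(-843, -23), Pow(Function('X')(Add(-391, Mul(-1, 303))), -1)) = Mul(768, Pow(299, -1)) = Mul(768, Rational(1, 299)) = Rational(768, 299)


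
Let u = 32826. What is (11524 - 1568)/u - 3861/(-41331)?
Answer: 89705437/226121901 ≈ 0.39671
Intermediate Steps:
(11524 - 1568)/u - 3861/(-41331) = (11524 - 1568)/32826 - 3861/(-41331) = 9956*(1/32826) - 3861*(-1/41331) = 4978/16413 + 1287/13777 = 89705437/226121901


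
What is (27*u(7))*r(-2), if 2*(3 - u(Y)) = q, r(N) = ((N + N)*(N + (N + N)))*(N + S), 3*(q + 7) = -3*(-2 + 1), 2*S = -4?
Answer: -15552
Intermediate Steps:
S = -2 (S = (½)*(-4) = -2)
q = -6 (q = -7 + (-3*(-2 + 1))/3 = -7 + (-3*(-1))/3 = -7 + (⅓)*3 = -7 + 1 = -6)
r(N) = 6*N²*(-2 + N) (r(N) = ((N + N)*(N + (N + N)))*(N - 2) = ((2*N)*(N + 2*N))*(-2 + N) = ((2*N)*(3*N))*(-2 + N) = (6*N²)*(-2 + N) = 6*N²*(-2 + N))
u(Y) = 6 (u(Y) = 3 - ½*(-6) = 3 + 3 = 6)
(27*u(7))*r(-2) = (27*6)*(6*(-2)²*(-2 - 2)) = 162*(6*4*(-4)) = 162*(-96) = -15552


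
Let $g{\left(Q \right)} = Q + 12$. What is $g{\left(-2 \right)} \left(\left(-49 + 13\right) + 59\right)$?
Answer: $230$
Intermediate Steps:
$g{\left(Q \right)} = 12 + Q$
$g{\left(-2 \right)} \left(\left(-49 + 13\right) + 59\right) = \left(12 - 2\right) \left(\left(-49 + 13\right) + 59\right) = 10 \left(-36 + 59\right) = 10 \cdot 23 = 230$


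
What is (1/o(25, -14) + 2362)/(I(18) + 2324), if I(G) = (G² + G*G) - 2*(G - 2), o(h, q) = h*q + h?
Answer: 255883/318500 ≈ 0.80340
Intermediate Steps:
o(h, q) = h + h*q
I(G) = 4 - 2*G + 2*G² (I(G) = (G² + G²) - 2*(-2 + G) = 2*G² + (4 - 2*G) = 4 - 2*G + 2*G²)
(1/o(25, -14) + 2362)/(I(18) + 2324) = (1/(25*(1 - 14)) + 2362)/((4 - 2*18 + 2*18²) + 2324) = (1/(25*(-13)) + 2362)/((4 - 36 + 2*324) + 2324) = (1/(-325) + 2362)/((4 - 36 + 648) + 2324) = (-1/325 + 2362)/(616 + 2324) = (767649/325)/2940 = (767649/325)*(1/2940) = 255883/318500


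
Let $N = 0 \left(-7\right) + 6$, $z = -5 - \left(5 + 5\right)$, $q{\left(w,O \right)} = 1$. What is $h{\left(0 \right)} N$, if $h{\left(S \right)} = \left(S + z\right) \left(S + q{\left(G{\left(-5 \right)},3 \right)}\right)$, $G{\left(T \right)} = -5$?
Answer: $-90$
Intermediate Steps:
$z = -15$ ($z = -5 - 10 = -15$)
$N = 6$ ($N = 0 + 6 = 6$)
$h{\left(S \right)} = \left(1 + S\right) \left(-15 + S\right)$ ($h{\left(S \right)} = \left(S - 15\right) \left(S + 1\right) = \left(-15 + S\right) \left(1 + S\right) = \left(1 + S\right) \left(-15 + S\right)$)
$h{\left(0 \right)} N = \left(-15 + 0^{2} - 0\right) 6 = \left(-15 + 0 + 0\right) 6 = \left(-15\right) 6 = -90$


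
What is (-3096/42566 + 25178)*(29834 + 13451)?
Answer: 23194779138410/21283 ≈ 1.0898e+9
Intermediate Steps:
(-3096/42566 + 25178)*(29834 + 13451) = (-3096*1/42566 + 25178)*43285 = (-1548/21283 + 25178)*43285 = (535861826/21283)*43285 = 23194779138410/21283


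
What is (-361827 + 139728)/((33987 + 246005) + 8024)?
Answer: -222099/288016 ≈ -0.77113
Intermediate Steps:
(-361827 + 139728)/((33987 + 246005) + 8024) = -222099/(279992 + 8024) = -222099/288016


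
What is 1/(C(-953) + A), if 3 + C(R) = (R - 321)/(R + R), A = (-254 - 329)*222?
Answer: -953/123345200 ≈ -7.7263e-6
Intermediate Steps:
A = -129426 (A = -583*222 = -129426)
C(R) = -3 + (-321 + R)/(2*R) (C(R) = -3 + (R - 321)/(R + R) = -3 + (-321 + R)/((2*R)) = -3 + (-321 + R)*(1/(2*R)) = -3 + (-321 + R)/(2*R))
1/(C(-953) + A) = 1/((1/2)*(-321 - 5*(-953))/(-953) - 129426) = 1/((1/2)*(-1/953)*(-321 + 4765) - 129426) = 1/((1/2)*(-1/953)*4444 - 129426) = 1/(-2222/953 - 129426) = 1/(-123345200/953) = -953/123345200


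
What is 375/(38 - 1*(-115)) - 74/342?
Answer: 6496/2907 ≈ 2.2346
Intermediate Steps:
375/(38 - 1*(-115)) - 74/342 = 375/(38 + 115) - 74*1/342 = 375/153 - 37/171 = 375*(1/153) - 37/171 = 125/51 - 37/171 = 6496/2907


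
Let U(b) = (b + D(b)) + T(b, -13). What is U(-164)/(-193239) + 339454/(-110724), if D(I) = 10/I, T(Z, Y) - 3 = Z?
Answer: -74665281601/24367888791 ≈ -3.0641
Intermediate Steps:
T(Z, Y) = 3 + Z
U(b) = 3 + 2*b + 10/b (U(b) = (b + 10/b) + (3 + b) = 3 + 2*b + 10/b)
U(-164)/(-193239) + 339454/(-110724) = (3 + 2*(-164) + 10/(-164))/(-193239) + 339454/(-110724) = (3 - 328 + 10*(-1/164))*(-1/193239) + 339454*(-1/110724) = (3 - 328 - 5/82)*(-1/193239) - 169727/55362 = -26655/82*(-1/193239) - 169727/55362 = 8885/5281866 - 169727/55362 = -74665281601/24367888791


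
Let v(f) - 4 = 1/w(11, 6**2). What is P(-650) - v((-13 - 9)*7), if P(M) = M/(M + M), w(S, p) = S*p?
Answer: -1387/396 ≈ -3.5025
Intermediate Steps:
P(M) = 1/2 (P(M) = M/((2*M)) = M*(1/(2*M)) = 1/2)
v(f) = 1585/396 (v(f) = 4 + 1/(11*6**2) = 4 + 1/(11*36) = 4 + 1/396 = 1585/396)
P(-650) - v((-13 - 9)*7) = 1/2 - 1*1585/396 = 1/2 - 1585/396 = -1387/396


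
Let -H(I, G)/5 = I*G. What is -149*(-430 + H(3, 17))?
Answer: 102065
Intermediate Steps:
H(I, G) = -5*G*I (H(I, G) = -5*I*G = -5*G*I)
-149*(-430 + H(3, 17)) = -149*(-430 - 5*17*3) = -149*(-430 - 255) = -149*(-685) = 102065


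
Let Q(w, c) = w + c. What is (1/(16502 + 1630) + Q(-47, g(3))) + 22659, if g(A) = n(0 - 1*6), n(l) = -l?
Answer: 410109577/18132 ≈ 22618.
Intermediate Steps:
g(A) = 6 (g(A) = -(0 - 1*6) = -(0 - 6) = -1*(-6) = 6)
Q(w, c) = c + w
(1/(16502 + 1630) + Q(-47, g(3))) + 22659 = (1/(16502 + 1630) + (6 - 47)) + 22659 = (1/18132 - 41) + 22659 = -743411/18132 + 22659 = 410109577/18132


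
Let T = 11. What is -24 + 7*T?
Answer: 53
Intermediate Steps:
-24 + 7*T = -24 + 7*11 = -24 + 77 = 53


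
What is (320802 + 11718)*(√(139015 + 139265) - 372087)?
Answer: -123726369240 + 1995120*√7730 ≈ -1.2355e+11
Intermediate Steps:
(320802 + 11718)*(√(139015 + 139265) - 372087) = 332520*(√278280 - 372087) = 332520*(6*√7730 - 372087) = 332520*(-372087 + 6*√7730) = -123726369240 + 1995120*√7730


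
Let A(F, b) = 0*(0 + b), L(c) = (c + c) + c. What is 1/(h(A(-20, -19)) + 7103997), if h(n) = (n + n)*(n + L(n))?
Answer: 1/7103997 ≈ 1.4077e-7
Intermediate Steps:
L(c) = 3*c (L(c) = 2*c + c = 3*c)
A(F, b) = 0 (A(F, b) = 0*b = 0)
h(n) = 8*n**2 (h(n) = (n + n)*(n + 3*n) = (2*n)*(4*n) = 8*n**2)
1/(h(A(-20, -19)) + 7103997) = 1/(8*0**2 + 7103997) = 1/(8*0 + 7103997) = 1/(0 + 7103997) = 1/7103997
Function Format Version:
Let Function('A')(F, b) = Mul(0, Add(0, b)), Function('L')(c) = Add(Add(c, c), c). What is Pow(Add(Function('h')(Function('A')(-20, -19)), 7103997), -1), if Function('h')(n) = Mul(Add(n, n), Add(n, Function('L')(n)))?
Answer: Rational(1, 7103997) ≈ 1.4077e-7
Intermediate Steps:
Function('L')(c) = Mul(3, c) (Function('L')(c) = Add(Mul(2, c), c) = Mul(3, c))
Function('A')(F, b) = 0 (Function('A')(F, b) = Mul(0, b) = 0)
Function('h')(n) = Mul(8, Pow(n, 2)) (Function('h')(n) = Mul(Add(n, n), Add(n, Mul(3, n))) = Mul(Mul(2, n), Mul(4, n)) = Mul(8, Pow(n, 2)))
Pow(Add(Function('h')(Function('A')(-20, -19)), 7103997), -1) = Pow(Add(Mul(8, Pow(0, 2)), 7103997), -1) = Pow(Add(Mul(8, 0), 7103997), -1) = Pow(Add(0, 7103997), -1) = Pow(7103997, -1) = Rational(1, 7103997)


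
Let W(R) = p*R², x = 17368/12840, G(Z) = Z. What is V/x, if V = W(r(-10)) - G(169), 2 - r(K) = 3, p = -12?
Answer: -290505/2171 ≈ -133.81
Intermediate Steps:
x = 2171/1605 (x = 17368*(1/12840) = 2171/1605 ≈ 1.3526)
r(K) = -1 (r(K) = 2 - 1*3 = 2 - 3 = -1)
W(R) = -12*R²
V = -181 (V = -12*(-1)² - 1*169 = -12*1 - 169 = -12 - 169 = -181)
V/x = -181/2171/1605 = -181*1605/2171 = -290505/2171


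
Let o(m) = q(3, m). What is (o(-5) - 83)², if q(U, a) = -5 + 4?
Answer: 7056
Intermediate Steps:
q(U, a) = -1
o(m) = -1
(o(-5) - 83)² = (-1 - 83)² = (-84)² = 7056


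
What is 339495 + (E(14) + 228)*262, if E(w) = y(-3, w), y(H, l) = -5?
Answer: 397921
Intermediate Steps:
E(w) = -5
339495 + (E(14) + 228)*262 = 339495 + (-5 + 228)*262 = 339495 + 223*262 = 339495 + 58426 = 397921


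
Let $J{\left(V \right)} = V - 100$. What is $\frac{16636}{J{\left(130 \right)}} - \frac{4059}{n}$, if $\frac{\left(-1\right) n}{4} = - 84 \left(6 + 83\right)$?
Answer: $\frac{82893529}{149520} \approx 554.4$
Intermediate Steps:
$J{\left(V \right)} = -100 + V$ ($J{\left(V \right)} = V - 100 = -100 + V$)
$n = 29904$ ($n = - 4 \left(- 84 \left(6 + 83\right)\right) = - 4 \left(\left(-84\right) 89\right) = \left(-4\right) \left(-7476\right) = 29904$)
$\frac{16636}{J{\left(130 \right)}} - \frac{4059}{n} = \frac{16636}{-100 + 130} - \frac{4059}{29904} = \frac{16636}{30} - \frac{1353}{9968} = 16636 \cdot \frac{1}{30} - \frac{1353}{9968} = \frac{8318}{15} - \frac{1353}{9968} = \frac{82893529}{149520}$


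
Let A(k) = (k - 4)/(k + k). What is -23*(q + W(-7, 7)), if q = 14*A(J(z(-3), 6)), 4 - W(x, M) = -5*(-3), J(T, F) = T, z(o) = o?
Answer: -368/3 ≈ -122.67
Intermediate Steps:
A(k) = (-4 + k)/(2*k) (A(k) = (-4 + k)/((2*k)) = (-4 + k)*(1/(2*k)) = (-4 + k)/(2*k))
W(x, M) = -11 (W(x, M) = 4 - (-5)*(-3) = 4 - 1*15 = 4 - 15 = -11)
q = 49/3 (q = 14*((½)*(-4 - 3)/(-3)) = 14*((½)*(-⅓)*(-7)) = 14*(7/6) = 49/3 ≈ 16.333)
-23*(q + W(-7, 7)) = -23*(49/3 - 11) = -23*16/3 = -368/3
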